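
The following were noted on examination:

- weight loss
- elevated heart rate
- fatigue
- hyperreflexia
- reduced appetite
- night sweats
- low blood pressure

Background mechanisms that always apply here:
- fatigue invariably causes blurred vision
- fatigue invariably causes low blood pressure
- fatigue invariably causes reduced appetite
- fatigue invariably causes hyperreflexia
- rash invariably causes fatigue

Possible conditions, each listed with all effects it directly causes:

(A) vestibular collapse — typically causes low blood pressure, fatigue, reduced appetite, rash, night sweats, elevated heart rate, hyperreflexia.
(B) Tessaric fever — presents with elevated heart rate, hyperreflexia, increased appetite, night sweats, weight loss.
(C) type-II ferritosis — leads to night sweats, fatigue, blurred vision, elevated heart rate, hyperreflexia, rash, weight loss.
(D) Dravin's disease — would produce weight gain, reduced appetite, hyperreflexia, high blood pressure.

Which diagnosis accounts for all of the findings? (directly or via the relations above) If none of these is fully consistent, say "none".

C

For each candidate, compare predicted effects to what was observed:
(A) vestibular collapse — weight loss miss; elevated heart rate match; fatigue match; hyperreflexia match; reduced appetite match; night sweats match; low blood pressure match
(B) Tessaric fever — fails on fatigue, reduced appetite, low blood pressure (predicts increased appetite, not reduced appetite)
(C) type-II ferritosis — weight loss match; elevated heart rate match; fatigue match; hyperreflexia match; reduced appetite match (via fatigue → reduced appetite); night sweats match; low blood pressure match (via fatigue → low blood pressure)
(D) Dravin's disease — fails on weight loss, elevated heart rate, fatigue, night sweats, low blood pressure (predicts weight gain, not weight loss; predicts high blood pressure, not low blood pressure)
(C) alone accounts for all the evidence.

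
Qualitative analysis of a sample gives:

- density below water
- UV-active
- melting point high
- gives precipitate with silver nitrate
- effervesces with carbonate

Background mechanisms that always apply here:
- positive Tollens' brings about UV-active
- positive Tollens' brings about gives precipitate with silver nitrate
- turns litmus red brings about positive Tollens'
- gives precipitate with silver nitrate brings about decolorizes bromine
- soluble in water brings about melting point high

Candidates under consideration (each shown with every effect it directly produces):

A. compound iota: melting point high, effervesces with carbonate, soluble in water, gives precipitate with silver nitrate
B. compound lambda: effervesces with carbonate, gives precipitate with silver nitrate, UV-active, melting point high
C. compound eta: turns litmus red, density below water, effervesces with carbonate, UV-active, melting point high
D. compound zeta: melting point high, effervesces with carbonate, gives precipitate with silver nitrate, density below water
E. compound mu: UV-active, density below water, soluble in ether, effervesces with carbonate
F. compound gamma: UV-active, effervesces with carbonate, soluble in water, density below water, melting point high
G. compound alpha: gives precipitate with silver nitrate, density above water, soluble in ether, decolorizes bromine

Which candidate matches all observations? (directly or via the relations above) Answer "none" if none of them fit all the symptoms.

Checking each candidate against the observations:
(A) compound iota — density below water miss; UV-active miss; melting point high match; gives precipitate with silver nitrate match; effervesces with carbonate match
(B) compound lambda — does not account for density below water
(C) compound eta — accounts for every observation (gives precipitate with silver nitrate via turns litmus red → positive Tollens' → gives precipitate with silver nitrate)
(D) compound zeta — density below water match; UV-active miss; melting point high match; gives precipitate with silver nitrate match; effervesces with carbonate match
(E) compound mu — density below water match; UV-active match; melting point high miss; gives precipitate with silver nitrate miss; effervesces with carbonate match
(F) compound gamma — does not account for gives precipitate with silver nitrate
(G) compound alpha — density below water miss; UV-active miss; melting point high miss; gives precipitate with silver nitrate match; effervesces with carbonate miss
Only (C) is consistent with every observation.

C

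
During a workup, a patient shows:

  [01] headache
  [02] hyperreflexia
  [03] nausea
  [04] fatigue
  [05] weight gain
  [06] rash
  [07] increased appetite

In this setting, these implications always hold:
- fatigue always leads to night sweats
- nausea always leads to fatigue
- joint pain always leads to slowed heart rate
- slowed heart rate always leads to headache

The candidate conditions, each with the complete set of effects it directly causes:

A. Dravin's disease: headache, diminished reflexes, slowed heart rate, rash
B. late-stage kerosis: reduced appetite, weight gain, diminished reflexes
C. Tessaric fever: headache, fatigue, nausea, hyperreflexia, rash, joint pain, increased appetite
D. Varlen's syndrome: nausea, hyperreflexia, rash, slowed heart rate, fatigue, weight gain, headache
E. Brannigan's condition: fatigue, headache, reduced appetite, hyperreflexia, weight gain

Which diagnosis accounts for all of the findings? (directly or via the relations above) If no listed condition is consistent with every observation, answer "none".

none

Per-candidate check:
(A) Dravin's disease — headache match; hyperreflexia miss; nausea miss; fatigue miss; weight gain miss; rash match; increased appetite miss
(B) late-stage kerosis — headache miss; hyperreflexia miss; nausea miss; fatigue miss; weight gain match; rash miss; increased appetite miss
(C) Tessaric fever — headache match; hyperreflexia match; nausea match; fatigue match; weight gain miss; rash match; increased appetite match
(D) Varlen's syndrome — does not account for increased appetite
(E) Brannigan's condition — headache match; hyperreflexia match; nausea miss; fatigue match; weight gain match; rash miss; increased appetite miss
None of the listed candidates fits everything.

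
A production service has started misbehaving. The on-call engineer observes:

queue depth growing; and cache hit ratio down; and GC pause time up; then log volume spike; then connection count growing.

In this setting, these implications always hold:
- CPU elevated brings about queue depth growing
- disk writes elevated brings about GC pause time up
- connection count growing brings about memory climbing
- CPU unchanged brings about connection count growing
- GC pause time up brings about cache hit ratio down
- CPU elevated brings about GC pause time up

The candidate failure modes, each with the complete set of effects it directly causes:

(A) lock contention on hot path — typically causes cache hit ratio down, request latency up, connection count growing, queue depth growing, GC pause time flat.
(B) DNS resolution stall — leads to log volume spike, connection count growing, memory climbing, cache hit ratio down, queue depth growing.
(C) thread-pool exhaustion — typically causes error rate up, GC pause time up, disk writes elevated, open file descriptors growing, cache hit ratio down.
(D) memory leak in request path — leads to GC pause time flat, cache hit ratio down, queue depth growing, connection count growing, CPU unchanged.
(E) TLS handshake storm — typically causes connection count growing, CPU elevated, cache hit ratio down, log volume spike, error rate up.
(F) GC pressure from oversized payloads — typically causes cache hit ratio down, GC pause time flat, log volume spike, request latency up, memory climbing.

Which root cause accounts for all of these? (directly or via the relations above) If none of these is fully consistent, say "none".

Testing each hypothesis:
(A) lock contention on hot path — queue depth growing +; cache hit ratio down +; GC pause time up -; log volume spike -; connection count growing +
(B) DNS resolution stall — does not account for GC pause time up
(C) thread-pool exhaustion — does not account for queue depth growing, log volume spike, connection count growing
(D) memory leak in request path — fails on GC pause time up, log volume spike (predicts GC pause time flat, not GC pause time up)
(E) TLS handshake storm — queue depth growing + (via CPU elevated → queue depth growing); cache hit ratio down +; GC pause time up + (via CPU elevated → GC pause time up); log volume spike +; connection count growing +
(F) GC pressure from oversized payloads — fails on queue depth growing, GC pause time up, connection count growing (predicts GC pause time flat, not GC pause time up)
(E) is the only candidate with no mismatches.

E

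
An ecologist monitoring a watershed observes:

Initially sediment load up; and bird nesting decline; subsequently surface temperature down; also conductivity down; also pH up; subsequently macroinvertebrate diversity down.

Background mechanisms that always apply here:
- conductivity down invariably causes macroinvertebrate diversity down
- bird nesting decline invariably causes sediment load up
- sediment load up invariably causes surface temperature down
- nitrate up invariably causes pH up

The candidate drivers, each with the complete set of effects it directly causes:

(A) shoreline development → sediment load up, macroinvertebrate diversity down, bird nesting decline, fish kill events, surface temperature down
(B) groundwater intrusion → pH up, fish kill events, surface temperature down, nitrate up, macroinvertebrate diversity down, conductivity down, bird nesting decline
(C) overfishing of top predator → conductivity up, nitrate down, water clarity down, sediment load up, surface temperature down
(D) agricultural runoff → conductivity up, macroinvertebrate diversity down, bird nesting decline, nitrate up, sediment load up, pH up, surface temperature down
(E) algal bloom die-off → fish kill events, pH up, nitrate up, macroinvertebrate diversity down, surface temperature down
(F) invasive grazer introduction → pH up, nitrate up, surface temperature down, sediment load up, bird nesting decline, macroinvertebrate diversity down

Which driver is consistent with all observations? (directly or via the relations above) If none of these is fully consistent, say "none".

B

Checking each candidate against the observations:
(A) shoreline development — does not account for conductivity down, pH up
(B) groundwater intrusion — accounts for every observation (sediment load up by bird nesting decline → sediment load up)
(C) overfishing of top predator — sediment load up +; bird nesting decline -; surface temperature down +; conductivity down -; pH up -; macroinvertebrate diversity down -
(D) agricultural runoff — sediment load up +; bird nesting decline +; surface temperature down +; conductivity down -; pH up +; macroinvertebrate diversity down +
(E) algal bloom die-off — does not account for sediment load up, bird nesting decline, conductivity down
(F) invasive grazer introduction — does not account for conductivity down
(B) alone accounts for all the evidence.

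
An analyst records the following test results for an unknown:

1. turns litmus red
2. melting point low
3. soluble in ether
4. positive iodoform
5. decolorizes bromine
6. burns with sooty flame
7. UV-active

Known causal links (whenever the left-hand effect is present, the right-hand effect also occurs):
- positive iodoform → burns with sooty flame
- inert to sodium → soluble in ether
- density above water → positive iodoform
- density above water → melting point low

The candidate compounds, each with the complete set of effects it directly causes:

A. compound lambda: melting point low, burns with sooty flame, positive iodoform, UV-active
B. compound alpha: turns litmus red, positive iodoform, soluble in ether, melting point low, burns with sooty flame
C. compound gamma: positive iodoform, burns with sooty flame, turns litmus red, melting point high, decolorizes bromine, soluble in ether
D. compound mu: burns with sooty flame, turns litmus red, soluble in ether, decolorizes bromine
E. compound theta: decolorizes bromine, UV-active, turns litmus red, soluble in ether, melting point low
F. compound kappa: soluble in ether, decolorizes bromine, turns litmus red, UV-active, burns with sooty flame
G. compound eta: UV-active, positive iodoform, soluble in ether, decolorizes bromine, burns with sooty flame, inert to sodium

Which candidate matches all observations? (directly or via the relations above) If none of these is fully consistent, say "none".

Testing each hypothesis:
(A) compound lambda — does not account for turns litmus red, soluble in ether, decolorizes bromine
(B) compound alpha — turns litmus red ✓; melting point low ✓; soluble in ether ✓; positive iodoform ✓; decolorizes bromine ✗; burns with sooty flame ✓; UV-active ✗
(C) compound gamma — fails on melting point low, UV-active (predicts melting point high, not melting point low)
(D) compound mu — turns litmus red ✓; melting point low ✗; soluble in ether ✓; positive iodoform ✗; decolorizes bromine ✓; burns with sooty flame ✓; UV-active ✗
(E) compound theta — does not account for positive iodoform, burns with sooty flame
(F) compound kappa — does not account for melting point low, positive iodoform
(G) compound eta — turns litmus red ✗; melting point low ✗; soluble in ether ✓; positive iodoform ✓; decolorizes bromine ✓; burns with sooty flame ✓; UV-active ✓
Every candidate fails on at least one observation.

none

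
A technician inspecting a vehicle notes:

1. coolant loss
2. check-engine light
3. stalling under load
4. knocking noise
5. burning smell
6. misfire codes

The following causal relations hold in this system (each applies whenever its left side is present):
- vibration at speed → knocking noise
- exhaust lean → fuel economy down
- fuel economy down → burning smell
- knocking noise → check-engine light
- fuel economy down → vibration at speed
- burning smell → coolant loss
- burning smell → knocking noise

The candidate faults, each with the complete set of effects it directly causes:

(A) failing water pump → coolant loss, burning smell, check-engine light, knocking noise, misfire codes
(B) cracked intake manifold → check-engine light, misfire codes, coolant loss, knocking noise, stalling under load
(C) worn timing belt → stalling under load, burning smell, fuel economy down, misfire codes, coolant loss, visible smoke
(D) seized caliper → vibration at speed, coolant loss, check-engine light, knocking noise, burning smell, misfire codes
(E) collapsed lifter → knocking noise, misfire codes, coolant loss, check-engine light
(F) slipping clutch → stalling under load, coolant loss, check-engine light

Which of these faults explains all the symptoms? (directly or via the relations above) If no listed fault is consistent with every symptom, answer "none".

C

For each candidate, compare predicted effects to what was observed:
(A) failing water pump — does not account for stalling under load
(B) cracked intake manifold — does not account for burning smell
(C) worn timing belt — coolant loss +; check-engine light + (through burning smell → knocking noise → check-engine light); stalling under load +; knocking noise + (through burning smell → knocking noise); burning smell +; misfire codes +
(D) seized caliper — coolant loss +; check-engine light +; stalling under load -; knocking noise +; burning smell +; misfire codes +
(E) collapsed lifter — coolant loss +; check-engine light +; stalling under load -; knocking noise +; burning smell -; misfire codes +
(F) slipping clutch — coolant loss +; check-engine light +; stalling under load +; knocking noise -; burning smell -; misfire codes -
(C) is the only candidate with no mismatches.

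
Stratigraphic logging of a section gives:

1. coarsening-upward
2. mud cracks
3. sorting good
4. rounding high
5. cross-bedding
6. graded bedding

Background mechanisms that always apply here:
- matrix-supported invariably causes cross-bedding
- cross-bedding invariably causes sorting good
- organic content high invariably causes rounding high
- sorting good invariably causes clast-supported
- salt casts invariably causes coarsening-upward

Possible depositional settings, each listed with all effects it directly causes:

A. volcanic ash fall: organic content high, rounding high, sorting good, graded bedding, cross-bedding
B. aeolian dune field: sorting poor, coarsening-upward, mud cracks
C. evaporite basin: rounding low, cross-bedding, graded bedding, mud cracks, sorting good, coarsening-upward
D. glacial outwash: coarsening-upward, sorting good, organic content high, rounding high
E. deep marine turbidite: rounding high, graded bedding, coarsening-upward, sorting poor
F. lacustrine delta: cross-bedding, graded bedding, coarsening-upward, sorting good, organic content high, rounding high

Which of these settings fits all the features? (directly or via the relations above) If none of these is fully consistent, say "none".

none

For each candidate, compare predicted effects to what was observed:
(A) volcanic ash fall — does not account for coarsening-upward, mud cracks
(B) aeolian dune field — coarsening-upward +; mud cracks +; sorting good -; rounding high -; cross-bedding -; graded bedding -
(C) evaporite basin — fails on rounding high (predicts rounding low, not rounding high)
(D) glacial outwash — does not account for mud cracks, cross-bedding, graded bedding
(E) deep marine turbidite — coarsening-upward +; mud cracks -; sorting good -; rounding high +; cross-bedding -; graded bedding +
(F) lacustrine delta — coarsening-upward +; mud cracks -; sorting good +; rounding high +; cross-bedding +; graded bedding +
Every candidate fails on at least one observation.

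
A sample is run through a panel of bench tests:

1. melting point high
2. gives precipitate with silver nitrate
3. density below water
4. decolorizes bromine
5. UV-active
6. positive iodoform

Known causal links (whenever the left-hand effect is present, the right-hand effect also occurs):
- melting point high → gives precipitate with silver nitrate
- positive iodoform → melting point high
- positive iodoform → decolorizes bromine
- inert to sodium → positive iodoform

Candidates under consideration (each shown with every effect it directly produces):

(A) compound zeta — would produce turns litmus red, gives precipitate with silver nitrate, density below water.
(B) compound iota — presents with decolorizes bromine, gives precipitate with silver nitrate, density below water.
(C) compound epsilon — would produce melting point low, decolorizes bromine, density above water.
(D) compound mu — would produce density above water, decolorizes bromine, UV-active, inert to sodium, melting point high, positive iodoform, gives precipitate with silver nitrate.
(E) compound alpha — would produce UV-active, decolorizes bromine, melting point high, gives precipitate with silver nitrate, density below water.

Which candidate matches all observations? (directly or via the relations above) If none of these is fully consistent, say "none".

none

Checking each candidate against the observations:
(A) compound zeta — melting point high -; gives precipitate with silver nitrate +; density below water +; decolorizes bromine -; UV-active -; positive iodoform -
(B) compound iota — does not account for melting point high, UV-active, positive iodoform
(C) compound epsilon — fails on melting point high, gives precipitate with silver nitrate, density below water, UV-active, positive iodoform (predicts melting point low, not melting point high; predicts density above water, not density below water)
(D) compound mu — fails on density below water (predicts density above water, not density below water)
(E) compound alpha — melting point high +; gives precipitate with silver nitrate +; density below water +; decolorizes bromine +; UV-active +; positive iodoform -
Every candidate fails on at least one observation.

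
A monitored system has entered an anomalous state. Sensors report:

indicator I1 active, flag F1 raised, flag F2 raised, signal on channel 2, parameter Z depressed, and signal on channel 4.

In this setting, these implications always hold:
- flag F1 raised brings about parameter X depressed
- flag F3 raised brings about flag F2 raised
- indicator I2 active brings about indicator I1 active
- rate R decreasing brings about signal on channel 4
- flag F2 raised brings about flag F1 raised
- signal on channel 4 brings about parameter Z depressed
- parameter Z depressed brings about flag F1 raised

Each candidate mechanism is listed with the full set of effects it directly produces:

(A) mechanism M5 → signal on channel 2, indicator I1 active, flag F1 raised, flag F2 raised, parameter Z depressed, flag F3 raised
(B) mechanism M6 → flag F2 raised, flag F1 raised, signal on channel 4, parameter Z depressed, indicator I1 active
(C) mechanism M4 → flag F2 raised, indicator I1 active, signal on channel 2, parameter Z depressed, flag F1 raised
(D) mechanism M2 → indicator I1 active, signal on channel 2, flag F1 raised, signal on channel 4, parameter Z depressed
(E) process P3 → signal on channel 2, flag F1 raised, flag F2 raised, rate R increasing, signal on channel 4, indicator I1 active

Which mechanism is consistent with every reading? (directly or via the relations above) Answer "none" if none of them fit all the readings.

Per-candidate check:
(A) mechanism M5 — indicator I1 active ✓; flag F1 raised ✓; flag F2 raised ✓; signal on channel 2 ✓; parameter Z depressed ✓; signal on channel 4 ✗
(B) mechanism M6 — indicator I1 active ✓; flag F1 raised ✓; flag F2 raised ✓; signal on channel 2 ✗; parameter Z depressed ✓; signal on channel 4 ✓
(C) mechanism M4 — does not account for signal on channel 4
(D) mechanism M2 — indicator I1 active ✓; flag F1 raised ✓; flag F2 raised ✗; signal on channel 2 ✓; parameter Z depressed ✓; signal on channel 4 ✓
(E) process P3 — indicator I1 active ✓; flag F1 raised ✓; flag F2 raised ✓; signal on channel 2 ✓; parameter Z depressed ✓ (by signal on channel 4 → parameter Z depressed); signal on channel 4 ✓
(E) is the only candidate with no mismatches.

E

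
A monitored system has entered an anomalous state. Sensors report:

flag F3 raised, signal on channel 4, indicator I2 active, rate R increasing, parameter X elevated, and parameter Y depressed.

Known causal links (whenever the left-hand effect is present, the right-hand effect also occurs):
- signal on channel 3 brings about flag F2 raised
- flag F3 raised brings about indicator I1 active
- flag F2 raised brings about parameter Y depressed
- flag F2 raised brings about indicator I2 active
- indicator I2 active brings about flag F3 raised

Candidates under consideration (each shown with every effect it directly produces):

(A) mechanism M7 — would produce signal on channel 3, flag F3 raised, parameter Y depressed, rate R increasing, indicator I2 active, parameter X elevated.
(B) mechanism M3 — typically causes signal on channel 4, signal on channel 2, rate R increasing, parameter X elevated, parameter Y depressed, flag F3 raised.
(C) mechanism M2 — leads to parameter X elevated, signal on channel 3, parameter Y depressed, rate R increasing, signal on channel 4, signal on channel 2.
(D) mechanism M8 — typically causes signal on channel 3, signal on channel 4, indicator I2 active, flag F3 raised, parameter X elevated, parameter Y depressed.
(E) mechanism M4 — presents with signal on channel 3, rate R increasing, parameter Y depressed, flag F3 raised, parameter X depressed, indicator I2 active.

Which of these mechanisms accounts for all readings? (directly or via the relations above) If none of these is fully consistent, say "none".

Testing each hypothesis:
(A) mechanism M7 — flag F3 raised ✓; signal on channel 4 ✗; indicator I2 active ✓; rate R increasing ✓; parameter X elevated ✓; parameter Y depressed ✓
(B) mechanism M3 — flag F3 raised ✓; signal on channel 4 ✓; indicator I2 active ✗; rate R increasing ✓; parameter X elevated ✓; parameter Y depressed ✓
(C) mechanism M2 — flag F3 raised ✓ (via signal on channel 3 → flag F2 raised → indicator I2 active → flag F3 raised); signal on channel 4 ✓; indicator I2 active ✓ (via signal on channel 3 → flag F2 raised → indicator I2 active); rate R increasing ✓; parameter X elevated ✓; parameter Y depressed ✓
(D) mechanism M8 — flag F3 raised ✓; signal on channel 4 ✓; indicator I2 active ✓; rate R increasing ✗; parameter X elevated ✓; parameter Y depressed ✓
(E) mechanism M4 — flag F3 raised ✓; signal on channel 4 ✗; indicator I2 active ✓; rate R increasing ✓; parameter X elevated ✗; parameter Y depressed ✓
(C) is the only candidate with no mismatches.

C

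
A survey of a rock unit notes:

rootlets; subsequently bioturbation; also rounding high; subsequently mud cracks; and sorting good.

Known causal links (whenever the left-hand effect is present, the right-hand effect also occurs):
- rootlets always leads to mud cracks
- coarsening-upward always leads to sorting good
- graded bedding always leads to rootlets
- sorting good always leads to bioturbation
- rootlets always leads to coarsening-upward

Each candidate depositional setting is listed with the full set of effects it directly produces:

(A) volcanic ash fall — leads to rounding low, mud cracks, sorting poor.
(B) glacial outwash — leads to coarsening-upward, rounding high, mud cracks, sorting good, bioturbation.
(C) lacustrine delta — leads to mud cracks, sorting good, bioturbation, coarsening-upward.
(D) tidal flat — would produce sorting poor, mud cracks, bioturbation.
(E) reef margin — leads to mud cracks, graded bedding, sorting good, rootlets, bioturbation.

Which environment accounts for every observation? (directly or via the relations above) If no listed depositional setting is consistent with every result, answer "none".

Checking each candidate against the observations:
(A) volcanic ash fall — fails on rootlets, bioturbation, rounding high, sorting good (predicts rounding low, not rounding high; predicts sorting poor, not sorting good)
(B) glacial outwash — does not account for rootlets
(C) lacustrine delta — does not account for rootlets, rounding high
(D) tidal flat — fails on rootlets, rounding high, sorting good (predicts sorting poor, not sorting good)
(E) reef margin — rootlets ✓; bioturbation ✓; rounding high ✗; mud cracks ✓; sorting good ✓
No candidate is consistent with all observations.

none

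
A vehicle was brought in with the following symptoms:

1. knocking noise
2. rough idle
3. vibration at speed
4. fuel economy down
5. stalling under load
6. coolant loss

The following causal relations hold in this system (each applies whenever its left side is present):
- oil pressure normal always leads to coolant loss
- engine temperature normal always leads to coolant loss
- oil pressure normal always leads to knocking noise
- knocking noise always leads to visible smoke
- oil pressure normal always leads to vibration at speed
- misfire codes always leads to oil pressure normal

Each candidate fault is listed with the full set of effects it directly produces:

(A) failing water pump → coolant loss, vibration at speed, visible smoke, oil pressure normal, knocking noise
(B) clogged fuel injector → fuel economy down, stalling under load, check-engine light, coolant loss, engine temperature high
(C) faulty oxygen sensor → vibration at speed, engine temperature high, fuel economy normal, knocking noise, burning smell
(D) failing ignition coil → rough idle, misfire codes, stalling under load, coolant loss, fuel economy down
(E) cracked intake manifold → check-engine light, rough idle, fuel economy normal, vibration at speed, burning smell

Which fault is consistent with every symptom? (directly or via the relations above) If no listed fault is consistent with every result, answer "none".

Checking each candidate against the observations:
(A) failing water pump — does not account for rough idle, fuel economy down, stalling under load
(B) clogged fuel injector — knocking noise ✗; rough idle ✗; vibration at speed ✗; fuel economy down ✓; stalling under load ✓; coolant loss ✓
(C) faulty oxygen sensor — fails on rough idle, fuel economy down, stalling under load, coolant loss (predicts fuel economy normal, not fuel economy down)
(D) failing ignition coil — accounts for every observation (knocking noise via misfire codes → oil pressure normal → knocking noise)
(E) cracked intake manifold — fails on knocking noise, fuel economy down, stalling under load, coolant loss (predicts fuel economy normal, not fuel economy down)
(D) alone accounts for all the evidence.

D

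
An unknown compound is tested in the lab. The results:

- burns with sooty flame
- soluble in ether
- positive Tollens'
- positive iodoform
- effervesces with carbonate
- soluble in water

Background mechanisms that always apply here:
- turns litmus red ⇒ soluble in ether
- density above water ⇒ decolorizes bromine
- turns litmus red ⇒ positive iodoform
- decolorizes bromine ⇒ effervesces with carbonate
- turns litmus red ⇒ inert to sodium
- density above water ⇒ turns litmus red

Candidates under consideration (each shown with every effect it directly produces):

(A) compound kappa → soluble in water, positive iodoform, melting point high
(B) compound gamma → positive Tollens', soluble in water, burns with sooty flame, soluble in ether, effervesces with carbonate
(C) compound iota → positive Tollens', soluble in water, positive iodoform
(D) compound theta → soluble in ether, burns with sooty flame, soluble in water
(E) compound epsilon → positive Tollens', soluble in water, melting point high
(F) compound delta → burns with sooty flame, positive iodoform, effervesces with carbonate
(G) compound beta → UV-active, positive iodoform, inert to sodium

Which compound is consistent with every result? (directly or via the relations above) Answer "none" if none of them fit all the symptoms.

For each candidate, compare predicted effects to what was observed:
(A) compound kappa — burns with sooty flame miss; soluble in ether miss; positive Tollens' miss; positive iodoform match; effervesces with carbonate miss; soluble in water match
(B) compound gamma — does not account for positive iodoform
(C) compound iota — does not account for burns with sooty flame, soluble in ether, effervesces with carbonate
(D) compound theta — does not account for positive Tollens', positive iodoform, effervesces with carbonate
(E) compound epsilon — does not account for burns with sooty flame, soluble in ether, positive iodoform, effervesces with carbonate
(F) compound delta — does not account for soluble in ether, positive Tollens', soluble in water
(G) compound beta — does not account for burns with sooty flame, soluble in ether, positive Tollens', effervesces with carbonate, soluble in water
Every candidate fails on at least one observation.

none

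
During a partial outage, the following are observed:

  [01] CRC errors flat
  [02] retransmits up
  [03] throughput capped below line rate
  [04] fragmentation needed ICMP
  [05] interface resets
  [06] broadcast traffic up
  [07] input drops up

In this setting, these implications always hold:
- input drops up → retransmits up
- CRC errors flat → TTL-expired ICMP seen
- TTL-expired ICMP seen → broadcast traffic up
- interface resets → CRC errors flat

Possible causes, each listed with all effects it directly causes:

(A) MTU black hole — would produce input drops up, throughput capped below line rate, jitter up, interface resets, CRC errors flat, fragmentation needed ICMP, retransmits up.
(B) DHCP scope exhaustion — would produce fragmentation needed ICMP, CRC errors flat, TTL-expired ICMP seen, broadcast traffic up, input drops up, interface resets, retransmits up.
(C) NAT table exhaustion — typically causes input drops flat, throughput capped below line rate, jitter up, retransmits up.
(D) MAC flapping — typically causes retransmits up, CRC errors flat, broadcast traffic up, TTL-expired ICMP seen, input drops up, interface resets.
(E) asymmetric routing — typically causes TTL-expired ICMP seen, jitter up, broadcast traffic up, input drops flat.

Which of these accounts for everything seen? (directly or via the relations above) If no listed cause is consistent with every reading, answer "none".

A

For each candidate, compare predicted effects to what was observed:
(A) MTU black hole — CRC errors flat +; retransmits up +; throughput capped below line rate +; fragmentation needed ICMP +; interface resets +; broadcast traffic up + (through CRC errors flat → TTL-expired ICMP seen → broadcast traffic up); input drops up +
(B) DHCP scope exhaustion — CRC errors flat +; retransmits up +; throughput capped below line rate -; fragmentation needed ICMP +; interface resets +; broadcast traffic up +; input drops up +
(C) NAT table exhaustion — CRC errors flat -; retransmits up +; throughput capped below line rate +; fragmentation needed ICMP -; interface resets -; broadcast traffic up -; input drops up -
(D) MAC flapping — CRC errors flat +; retransmits up +; throughput capped below line rate -; fragmentation needed ICMP -; interface resets +; broadcast traffic up +; input drops up +
(E) asymmetric routing — CRC errors flat -; retransmits up -; throughput capped below line rate -; fragmentation needed ICMP -; interface resets -; broadcast traffic up +; input drops up -
(A) alone accounts for all the evidence.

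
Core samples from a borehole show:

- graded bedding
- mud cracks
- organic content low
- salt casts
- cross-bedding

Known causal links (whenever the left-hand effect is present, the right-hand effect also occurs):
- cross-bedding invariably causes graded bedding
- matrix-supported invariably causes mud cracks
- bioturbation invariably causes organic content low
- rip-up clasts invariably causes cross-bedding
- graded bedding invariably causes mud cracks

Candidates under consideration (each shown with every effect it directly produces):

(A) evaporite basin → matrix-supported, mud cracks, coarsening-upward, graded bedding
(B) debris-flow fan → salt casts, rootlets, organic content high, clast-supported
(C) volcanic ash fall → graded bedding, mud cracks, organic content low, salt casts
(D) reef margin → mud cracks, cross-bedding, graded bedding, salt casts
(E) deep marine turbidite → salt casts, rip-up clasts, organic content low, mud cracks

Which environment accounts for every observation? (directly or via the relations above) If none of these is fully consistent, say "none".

E

For each candidate, compare predicted effects to what was observed:
(A) evaporite basin — does not account for organic content low, salt casts, cross-bedding
(B) debris-flow fan — graded bedding -; mud cracks -; organic content low -; salt casts +; cross-bedding -
(C) volcanic ash fall — does not account for cross-bedding
(D) reef margin — does not account for organic content low
(E) deep marine turbidite — accounts for every observation (graded bedding through rip-up clasts → cross-bedding → graded bedding)
Only (E) is consistent with every observation.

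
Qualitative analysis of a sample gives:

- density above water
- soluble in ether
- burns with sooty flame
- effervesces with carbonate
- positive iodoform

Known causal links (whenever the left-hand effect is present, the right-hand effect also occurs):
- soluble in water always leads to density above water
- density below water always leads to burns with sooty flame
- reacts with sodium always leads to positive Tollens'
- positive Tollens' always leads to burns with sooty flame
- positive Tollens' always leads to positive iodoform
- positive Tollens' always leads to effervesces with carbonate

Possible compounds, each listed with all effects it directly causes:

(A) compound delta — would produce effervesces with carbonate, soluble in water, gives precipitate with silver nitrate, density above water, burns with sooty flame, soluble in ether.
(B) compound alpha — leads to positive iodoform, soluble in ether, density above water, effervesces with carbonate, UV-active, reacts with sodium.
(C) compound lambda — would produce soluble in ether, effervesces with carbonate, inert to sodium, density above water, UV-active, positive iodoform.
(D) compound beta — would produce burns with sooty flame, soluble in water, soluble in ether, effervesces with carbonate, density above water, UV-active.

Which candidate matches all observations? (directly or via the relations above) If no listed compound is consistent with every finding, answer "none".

Per-candidate check:
(A) compound delta — does not account for positive iodoform
(B) compound alpha — density above water ✓; soluble in ether ✓; burns with sooty flame ✓ (by reacts with sodium → positive Tollens' → burns with sooty flame); effervesces with carbonate ✓; positive iodoform ✓
(C) compound lambda — density above water ✓; soluble in ether ✓; burns with sooty flame ✗; effervesces with carbonate ✓; positive iodoform ✓
(D) compound beta — density above water ✓; soluble in ether ✓; burns with sooty flame ✓; effervesces with carbonate ✓; positive iodoform ✗
Only (B) is consistent with every observation.

B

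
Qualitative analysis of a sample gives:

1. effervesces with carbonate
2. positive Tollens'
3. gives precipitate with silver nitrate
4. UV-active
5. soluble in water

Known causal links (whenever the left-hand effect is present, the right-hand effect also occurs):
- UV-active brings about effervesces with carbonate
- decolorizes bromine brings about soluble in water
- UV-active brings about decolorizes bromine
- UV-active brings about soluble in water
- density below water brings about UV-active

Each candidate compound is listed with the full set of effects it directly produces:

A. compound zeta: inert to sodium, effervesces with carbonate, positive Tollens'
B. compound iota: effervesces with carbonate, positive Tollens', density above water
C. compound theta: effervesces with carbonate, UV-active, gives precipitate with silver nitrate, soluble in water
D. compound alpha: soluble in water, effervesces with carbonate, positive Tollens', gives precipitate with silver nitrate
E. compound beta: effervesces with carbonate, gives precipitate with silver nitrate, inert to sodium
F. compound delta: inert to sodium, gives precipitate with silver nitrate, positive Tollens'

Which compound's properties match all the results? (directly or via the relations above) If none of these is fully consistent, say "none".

none

Per-candidate check:
(A) compound zeta — does not account for gives precipitate with silver nitrate, UV-active, soluble in water
(B) compound iota — effervesces with carbonate +; positive Tollens' +; gives precipitate with silver nitrate -; UV-active -; soluble in water -
(C) compound theta — does not account for positive Tollens'
(D) compound alpha — does not account for UV-active
(E) compound beta — effervesces with carbonate +; positive Tollens' -; gives precipitate with silver nitrate +; UV-active -; soluble in water -
(F) compound delta — effervesces with carbonate -; positive Tollens' +; gives precipitate with silver nitrate +; UV-active -; soluble in water -
No candidate is consistent with all observations.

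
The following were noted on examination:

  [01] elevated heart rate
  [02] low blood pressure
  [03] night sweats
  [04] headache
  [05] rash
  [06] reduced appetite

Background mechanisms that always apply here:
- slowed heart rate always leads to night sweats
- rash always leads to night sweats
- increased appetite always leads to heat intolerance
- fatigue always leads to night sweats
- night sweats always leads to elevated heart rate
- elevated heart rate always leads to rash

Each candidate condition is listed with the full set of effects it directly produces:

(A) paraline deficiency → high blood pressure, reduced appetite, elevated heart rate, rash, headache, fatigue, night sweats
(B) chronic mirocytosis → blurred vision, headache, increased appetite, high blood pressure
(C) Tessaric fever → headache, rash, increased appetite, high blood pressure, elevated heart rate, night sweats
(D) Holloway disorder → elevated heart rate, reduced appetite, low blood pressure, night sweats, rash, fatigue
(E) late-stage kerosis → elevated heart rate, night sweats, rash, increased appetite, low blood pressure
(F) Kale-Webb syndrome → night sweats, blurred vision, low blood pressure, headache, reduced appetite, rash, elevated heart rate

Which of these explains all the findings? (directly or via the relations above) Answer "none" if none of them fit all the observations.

F

Per-candidate check:
(A) paraline deficiency — elevated heart rate ✓; low blood pressure ✗; night sweats ✓; headache ✓; rash ✓; reduced appetite ✓
(B) chronic mirocytosis — elevated heart rate ✗; low blood pressure ✗; night sweats ✗; headache ✓; rash ✗; reduced appetite ✗
(C) Tessaric fever — elevated heart rate ✓; low blood pressure ✗; night sweats ✓; headache ✓; rash ✓; reduced appetite ✗
(D) Holloway disorder — does not account for headache
(E) late-stage kerosis — fails on headache, reduced appetite (predicts increased appetite, not reduced appetite)
(F) Kale-Webb syndrome — accounts for every observation
(F) is the only candidate with no mismatches.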